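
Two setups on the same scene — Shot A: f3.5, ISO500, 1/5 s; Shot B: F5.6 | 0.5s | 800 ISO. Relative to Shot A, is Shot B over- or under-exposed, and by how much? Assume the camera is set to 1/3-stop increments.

Aperture: f/3.5 → f/4 → f/4.5 → f/5 → f/5.6 — 1 1/3 stops narrower (darker).
Shutter speed: 1/5 → 1/4 → 0.3 → 0.4 → 0.5 — 1 1/3 stops slower (brighter).
ISO: 500 → 640 → 800 — 2/3 stop higher (brighter).
Net: −1 1/3 +1 1/3 +2/3 = +2/3 stops.

2/3 stop brighter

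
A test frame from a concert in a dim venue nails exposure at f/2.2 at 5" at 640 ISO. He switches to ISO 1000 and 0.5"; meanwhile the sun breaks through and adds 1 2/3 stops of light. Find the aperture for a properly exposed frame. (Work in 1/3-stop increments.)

f/1.6

Scene light: 1 2/3 stops brighter.
ISO: 640 → 800 → 1000 — 2/3 stop higher (brighter).
Shutter speed: 5 → 4 → 3.2 → 2.5 → 2 → 1.6 → 1.3 → 1 → 0.8 → 0.6 → 0.5 — 3 1/3 stops shorter (darker).
Net so far: 1 stop darker. Aperture: f/2.2 → f/2 → f/1.8 → f/1.6.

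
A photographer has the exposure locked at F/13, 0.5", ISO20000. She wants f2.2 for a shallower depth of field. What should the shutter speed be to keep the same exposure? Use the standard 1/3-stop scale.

1/60s

Aperture: f/13 → f/11 → f/10 → f/9 → f/8 → f/7.1 → f/6.3 → f/5.6 → f/5 → f/4.5 → f/4 → f/3.5 → f/3.2 → f/2.8 → f/2.5 → f/2.2 — 5 stops larger aperture (brighter).
Need 5 stops darker from the shutter speed: 0.5 → 0.4 → 0.3 → 1/4 → 1/5 → 1/6 → 1/8 → 1/10 → 1/13 → 1/15 → 1/20 → 1/25 → 1/30 → 1/40 → 1/50 → 1/60.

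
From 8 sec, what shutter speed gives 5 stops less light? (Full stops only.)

Shutter speed: 8 → 4 → 2 → 1 → 1/2 → 1/4 — 5 stops shorter (darker).

1/4s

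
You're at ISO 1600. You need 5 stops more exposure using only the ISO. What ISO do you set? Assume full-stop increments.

ISO 51200

ISO: 1600 → 3200 → 6400 → 12800 → 25600 → 51200 — 5 stops higher (brighter).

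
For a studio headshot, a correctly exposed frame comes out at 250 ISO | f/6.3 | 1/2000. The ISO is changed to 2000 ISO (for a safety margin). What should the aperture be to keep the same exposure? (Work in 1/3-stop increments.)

ISO: 250 → 320 → 400 → 500 → 640 → 800 → 1000 → 1250 → 1600 → 2000 — 3 stops higher (brighter).
Need 3 stops darker from the aperture: f/6.3 → f/7.1 → f/8 → f/9 → f/10 → f/11 → f/13 → f/14 → f/16 → f/18.

f/18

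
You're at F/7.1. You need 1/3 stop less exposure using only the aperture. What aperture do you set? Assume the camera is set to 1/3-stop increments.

f/8

Aperture: f/7.1 → f/8 — 1/3 stop smaller aperture (darker).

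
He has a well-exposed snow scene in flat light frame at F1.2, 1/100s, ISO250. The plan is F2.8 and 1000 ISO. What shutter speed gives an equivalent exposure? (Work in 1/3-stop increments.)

1/80s

Aperture: f/1.2 → f/1.4 → f/1.6 → f/1.8 → f/2 → f/2.2 → f/2.5 → f/2.8 — 2 1/3 stops stopped down (darker).
ISO: 250 → 320 → 400 → 500 → 640 → 800 → 1000 — 2 stops higher (brighter).
Net change so far: 1/3 stop darker. Offset with the shutter speed: 1/100 → 1/80.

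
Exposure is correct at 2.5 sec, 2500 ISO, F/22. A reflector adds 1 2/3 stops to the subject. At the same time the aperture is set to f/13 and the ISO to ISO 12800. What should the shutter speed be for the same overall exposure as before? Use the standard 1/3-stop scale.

1/20s

Scene light: 1 2/3 stops brighter.
Aperture: f/22 → f/20 → f/18 → f/16 → f/14 → f/13 — 1 2/3 stops wider (brighter).
ISO: 2500 → 3200 → 4000 → 5000 → 6400 → 8000 → 10000 → 12800 — 2 1/3 stops higher (brighter).
Net so far: 5 2/3 stops brighter. Shutter speed: 2.5 → 2 → 1.6 → 1.3 → 1 → 0.8 → 0.6 → 0.5 → 0.4 → 0.3 → 1/4 → 1/5 → 1/6 → 1/8 → 1/10 → 1/13 → 1/15 → 1/20.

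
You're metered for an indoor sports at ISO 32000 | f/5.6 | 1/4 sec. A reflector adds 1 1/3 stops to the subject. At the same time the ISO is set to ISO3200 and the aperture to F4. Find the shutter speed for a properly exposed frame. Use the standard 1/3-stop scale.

Scene light: 1 1/3 stops brighter.
ISO: 32000 → 25600 → 20000 → 16000 → 12800 → 10000 → 8000 → 6400 → 5000 → 4000 → 3200 — 3 1/3 stops lower (darker).
Aperture: f/5.6 → f/5 → f/4.5 → f/4 — 1 stop wider (brighter).
Net so far: 1 stop darker. Shutter speed: 1/4 → 0.3 → 0.4 → 0.5.

0.5 s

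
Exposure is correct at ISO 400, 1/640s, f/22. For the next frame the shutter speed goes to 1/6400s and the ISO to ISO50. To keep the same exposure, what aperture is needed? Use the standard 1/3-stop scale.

Shutter speed: 1/640 → 1/800 → 1/1000 → 1/1250 → 1/1600 → 1/2000 → 1/2500 → 1/3200 → 1/4000 → 1/5000 → 1/6400 — 3 1/3 stops shorter (darker).
ISO: 400 → 320 → 250 → 200 → 160 → 125 → 100 → 80 → 64 → 50 — 3 stops dropped (darker).
Net change so far: 6 1/3 stops darker. Offset with the aperture: f/22 → f/20 → f/18 → f/16 → f/14 → f/13 → f/11 → f/10 → f/9 → f/8 → f/7.1 → f/6.3 → f/5.6 → f/5 → f/4.5 → f/4 → f/3.5 → f/3.2 → f/2.8 → f/2.5.

f/2.5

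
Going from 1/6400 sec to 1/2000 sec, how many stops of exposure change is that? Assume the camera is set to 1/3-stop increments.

1 2/3 stops

1/6400 → 1/5000 → 1/4000 → 1/3200 → 1/2500 → 1/2000 — count the steps: 5 third-stops = 1 2/3 stops.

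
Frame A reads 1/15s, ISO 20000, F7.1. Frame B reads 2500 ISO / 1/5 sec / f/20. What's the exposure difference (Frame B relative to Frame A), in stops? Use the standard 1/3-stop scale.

Aperture: f/7.1 → f/8 → f/9 → f/10 → f/11 → f/13 → f/14 → f/16 → f/18 → f/20 — 3 stops stopped down (darker).
Shutter speed: 1/15 → 1/13 → 1/10 → 1/8 → 1/6 → 1/5 — 1 2/3 stops longer (brighter).
ISO: 20000 → 16000 → 12800 → 10000 → 8000 → 6400 → 5000 → 4000 → 3200 → 2500 — 3 stops dropped (darker).
Net: −3 +1 2/3 −3 = −4 1/3 stops.

4 1/3 stops darker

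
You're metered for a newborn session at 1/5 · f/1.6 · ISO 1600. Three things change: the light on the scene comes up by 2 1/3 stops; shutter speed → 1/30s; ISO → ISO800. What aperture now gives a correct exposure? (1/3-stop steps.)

Scene light: 2 1/3 stops brighter.
Shutter speed: 1/5 → 1/6 → 1/8 → 1/10 → 1/13 → 1/15 → 1/20 → 1/25 → 1/30 — 2 2/3 stops faster (darker).
ISO: 1600 → 1250 → 1000 → 800 — 1 stop lower (darker).
Net so far: 1 1/3 stops darker. Aperture: f/1.6 → f/1.4 → f/1.2 → f/1.1 → f/1.0.

f/1.0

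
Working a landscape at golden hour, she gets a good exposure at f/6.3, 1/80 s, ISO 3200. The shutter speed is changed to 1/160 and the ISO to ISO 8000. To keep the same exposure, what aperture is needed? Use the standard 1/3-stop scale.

f/7.1

Shutter speed: 1/80 → 1/100 → 1/125 → 1/160 — 1 stop shorter (darker).
ISO: 3200 → 4000 → 5000 → 6400 → 8000 — 1 1/3 stops raised (brighter).
Net change so far: 1/3 stop brighter. Offset with the aperture: f/6.3 → f/7.1.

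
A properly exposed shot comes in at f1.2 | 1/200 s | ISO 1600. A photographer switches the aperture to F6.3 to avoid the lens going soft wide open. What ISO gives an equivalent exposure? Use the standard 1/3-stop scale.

ISO 40000

Aperture: f/1.2 → f/1.4 → f/1.6 → f/1.8 → f/2 → f/2.2 → f/2.5 → f/2.8 → f/3.2 → f/3.5 → f/4 → f/4.5 → f/5 → f/5.6 → f/6.3 — 4 2/3 stops narrower (darker).
Need 4 2/3 stops brighter from the ISO: 1600 → 2000 → 2500 → 3200 → 4000 → 5000 → 6400 → 8000 → 10000 → 12800 → 16000 → 20000 → 25600 → 32000 → 40000.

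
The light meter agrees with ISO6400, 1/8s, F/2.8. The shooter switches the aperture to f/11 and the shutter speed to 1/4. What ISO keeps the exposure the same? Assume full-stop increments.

Aperture: f/2.8 → f/4 → f/5.6 → f/8 → f/11 — 4 stops stopped down (darker).
Shutter speed: 1/8 → 1/4 — 1 stop longer (brighter).
Net change so far: 3 stops darker. Offset with the ISO: 6400 → 12800 → 25600 → 51200.

ISO 51200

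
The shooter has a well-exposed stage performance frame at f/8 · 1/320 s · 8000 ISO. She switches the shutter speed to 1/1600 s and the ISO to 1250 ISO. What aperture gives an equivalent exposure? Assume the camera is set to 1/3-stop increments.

f/1.4

Shutter speed: 1/320 → 1/400 → 1/500 → 1/640 → 1/800 → 1/1000 → 1/1250 → 1/1600 — 2 1/3 stops shorter (darker).
ISO: 8000 → 6400 → 5000 → 4000 → 3200 → 2500 → 2000 → 1600 → 1250 — 2 2/3 stops dropped (darker).
Net change so far: 5 stops darker. Offset with the aperture: f/8 → f/7.1 → f/6.3 → f/5.6 → f/5 → f/4.5 → f/4 → f/3.5 → f/3.2 → f/2.8 → f/2.5 → f/2.2 → f/2 → f/1.8 → f/1.6 → f/1.4.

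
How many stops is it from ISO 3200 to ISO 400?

3 stops

3200 → 1600 → 800 → 400 — count the steps: 3 stops.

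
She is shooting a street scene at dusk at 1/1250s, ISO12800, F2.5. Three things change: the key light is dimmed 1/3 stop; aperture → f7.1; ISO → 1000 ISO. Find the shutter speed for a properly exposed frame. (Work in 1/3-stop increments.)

Scene light: 1/3 stop darker.
Aperture: f/2.5 → f/2.8 → f/3.2 → f/3.5 → f/4 → f/4.5 → f/5 → f/5.6 → f/6.3 → f/7.1 — 3 stops smaller aperture (darker).
ISO: 12800 → 10000 → 8000 → 6400 → 5000 → 4000 → 3200 → 2500 → 2000 → 1600 → 1250 → 1000 — 3 2/3 stops lower (darker).
Net so far: 7 stops darker. Shutter speed: 1/1250 → 1/1000 → 1/800 → 1/640 → 1/500 → 1/400 → 1/320 → 1/250 → 1/200 → 1/160 → 1/125 → 1/100 → 1/80 → 1/60 → 1/50 → 1/40 → 1/30 → 1/25 → 1/20 → 1/15 → 1/13 → 1/10.

1/10s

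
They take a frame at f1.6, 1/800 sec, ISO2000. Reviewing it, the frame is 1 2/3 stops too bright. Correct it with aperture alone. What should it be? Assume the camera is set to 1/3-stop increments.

Overexposed by 1 2/3 stops → need 1 2/3 stops darker.
Aperture: f/1.6 → f/1.8 → f/2 → f/2.2 → f/2.5 → f/2.8.

f/2.8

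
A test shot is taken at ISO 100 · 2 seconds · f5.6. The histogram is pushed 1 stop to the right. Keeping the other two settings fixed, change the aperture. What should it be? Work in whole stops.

Overexposed by 1 stop → need 1 stop darker.
Aperture: f/5.6 → f/8.

f/8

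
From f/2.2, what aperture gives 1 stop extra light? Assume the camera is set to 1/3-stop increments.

Aperture: f/2.2 → f/2 → f/1.8 → f/1.6 — 1 stop larger aperture (brighter).

f/1.6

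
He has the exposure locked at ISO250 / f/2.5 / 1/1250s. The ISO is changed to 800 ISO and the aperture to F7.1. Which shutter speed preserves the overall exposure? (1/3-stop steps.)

1/500s

ISO: 250 → 320 → 400 → 500 → 640 → 800 — 1 2/3 stops higher (brighter).
Aperture: f/2.5 → f/2.8 → f/3.2 → f/3.5 → f/4 → f/4.5 → f/5 → f/5.6 → f/6.3 → f/7.1 — 3 stops stopped down (darker).
Net change so far: 1 1/3 stops darker. Offset with the shutter speed: 1/1250 → 1/1000 → 1/800 → 1/640 → 1/500.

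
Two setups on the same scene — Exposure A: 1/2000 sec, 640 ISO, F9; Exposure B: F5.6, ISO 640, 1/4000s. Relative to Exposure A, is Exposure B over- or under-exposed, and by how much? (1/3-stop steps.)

Aperture: f/9 → f/8 → f/7.1 → f/6.3 → f/5.6 — 1 1/3 stops wider (brighter).
Shutter speed: 1/2000 → 1/2500 → 1/3200 → 1/4000 — 1 stop faster (darker).
ISO: unchanged.
Net: +1 1/3 −1 = +1/3 stops.

1/3 stop brighter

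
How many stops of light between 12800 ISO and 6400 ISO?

12800 → 6400 — count the steps: 1 stop.

1 stop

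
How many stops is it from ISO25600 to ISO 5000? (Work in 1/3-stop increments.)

25600 → 20000 → 16000 → 12800 → 10000 → 8000 → 6400 → 5000 — count the steps: 7 third-stops = 2 1/3 stops.

2 1/3 stops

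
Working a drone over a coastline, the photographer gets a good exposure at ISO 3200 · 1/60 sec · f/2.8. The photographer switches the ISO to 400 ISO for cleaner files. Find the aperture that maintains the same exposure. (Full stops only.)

f/1.0

ISO: 3200 → 1600 → 800 → 400 — 3 stops dropped (darker).
Need 3 stops brighter from the aperture: f/2.8 → f/2 → f/1.4 → f/1.0.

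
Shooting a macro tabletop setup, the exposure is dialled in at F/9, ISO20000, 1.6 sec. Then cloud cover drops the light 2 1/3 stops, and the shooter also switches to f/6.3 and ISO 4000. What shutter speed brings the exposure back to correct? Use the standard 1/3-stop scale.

Scene light: 2 1/3 stops darker.
Aperture: f/9 → f/8 → f/7.1 → f/6.3 — 1 stop opened up (brighter).
ISO: 20000 → 16000 → 12800 → 10000 → 8000 → 6400 → 5000 → 4000 — 2 1/3 stops dropped (darker).
Net so far: 3 2/3 stops darker. Shutter speed: 1.6 → 2 → 2.5 → 3.2 → 4 → 5 → 6 → 8 → 10 → 13 → 15 → 20.

20 s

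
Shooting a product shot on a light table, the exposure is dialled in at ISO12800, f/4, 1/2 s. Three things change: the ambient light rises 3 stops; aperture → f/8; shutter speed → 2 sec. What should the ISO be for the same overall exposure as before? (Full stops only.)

Scene light: 3 stops brighter.
Aperture: f/4 → f/5.6 → f/8 — 2 stops narrower (darker).
Shutter speed: 1/2 → 1 → 2 — 2 stops slower (brighter).
Net so far: 3 stops brighter. ISO: 12800 → 6400 → 3200 → 1600.

ISO 1600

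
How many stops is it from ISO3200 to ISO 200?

4 stops

3200 → 1600 → 800 → 400 → 200 — count the steps: 4 stops.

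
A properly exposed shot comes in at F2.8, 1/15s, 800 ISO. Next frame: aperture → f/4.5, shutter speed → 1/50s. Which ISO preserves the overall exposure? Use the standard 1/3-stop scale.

Aperture: f/2.8 → f/3.2 → f/3.5 → f/4 → f/4.5 — 1 1/3 stops stopped down (darker).
Shutter speed: 1/15 → 1/20 → 1/25 → 1/30 → 1/40 → 1/50 — 1 2/3 stops faster (darker).
Net change so far: 3 stops darker. Offset with the ISO: 800 → 1000 → 1250 → 1600 → 2000 → 2500 → 3200 → 4000 → 5000 → 6400.

ISO 6400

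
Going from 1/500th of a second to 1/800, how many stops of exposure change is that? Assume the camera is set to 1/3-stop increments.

1/500 → 1/640 → 1/800 — count the steps: 2 third-stops = 2/3 stop.

2/3 stop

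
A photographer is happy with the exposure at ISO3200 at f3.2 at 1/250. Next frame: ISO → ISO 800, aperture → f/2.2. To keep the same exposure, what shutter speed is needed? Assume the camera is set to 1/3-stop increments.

ISO: 3200 → 2500 → 2000 → 1600 → 1250 → 1000 → 800 — 2 stops dropped (darker).
Aperture: f/3.2 → f/2.8 → f/2.5 → f/2.2 — 1 stop larger aperture (brighter).
Net change so far: 1 stop darker. Offset with the shutter speed: 1/250 → 1/200 → 1/160 → 1/125.

1/125s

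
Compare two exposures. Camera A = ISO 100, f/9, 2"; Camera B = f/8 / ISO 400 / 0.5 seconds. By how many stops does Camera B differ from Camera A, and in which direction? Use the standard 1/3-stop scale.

1/3 stop brighter

Aperture: f/9 → f/8 — 1/3 stop opened up (brighter).
Shutter speed: 2 → 1.6 → 1.3 → 1 → 0.8 → 0.6 → 0.5 — 2 stops shorter (darker).
ISO: 100 → 125 → 160 → 200 → 250 → 320 → 400 — 2 stops higher (brighter).
Net: +1/3 −2 +2 = +1/3 stops.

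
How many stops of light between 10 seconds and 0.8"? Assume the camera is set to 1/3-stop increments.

10 → 8 → 6 → 5 → 4 → 3.2 → 2.5 → 2 → 1.6 → 1.3 → 1 → 0.8 — count the steps: 11 third-stops = 3 2/3 stops.

3 2/3 stops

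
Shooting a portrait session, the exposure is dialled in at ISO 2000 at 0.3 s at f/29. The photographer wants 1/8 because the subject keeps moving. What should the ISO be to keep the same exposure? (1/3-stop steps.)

ISO 5000

Shutter speed: 0.3 → 1/4 → 1/5 → 1/6 → 1/8 — 1 1/3 stops shorter (darker).
Need 1 1/3 stops brighter from the ISO: 2000 → 2500 → 3200 → 4000 → 5000.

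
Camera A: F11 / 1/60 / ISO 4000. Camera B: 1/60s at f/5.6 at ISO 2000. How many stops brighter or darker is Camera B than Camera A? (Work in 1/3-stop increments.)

Aperture: f/11 → f/10 → f/9 → f/8 → f/7.1 → f/6.3 → f/5.6 — 2 stops opened up (brighter).
Shutter speed: unchanged.
ISO: 4000 → 3200 → 2500 → 2000 — 1 stop lower (darker).
Net: +2 −1 = +1 stop.

1 stop brighter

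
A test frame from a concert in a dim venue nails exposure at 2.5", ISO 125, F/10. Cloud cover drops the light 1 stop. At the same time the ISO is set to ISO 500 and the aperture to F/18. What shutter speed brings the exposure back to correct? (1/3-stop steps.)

4 s

Scene light: 1 stop darker.
ISO: 125 → 160 → 200 → 250 → 320 → 400 → 500 — 2 stops raised (brighter).
Aperture: f/10 → f/11 → f/13 → f/14 → f/16 → f/18 — 1 2/3 stops smaller aperture (darker).
Net so far: 2/3 stop darker. Shutter speed: 2.5 → 3.2 → 4.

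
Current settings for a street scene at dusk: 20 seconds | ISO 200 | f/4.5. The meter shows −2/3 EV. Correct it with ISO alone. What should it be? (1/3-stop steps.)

Underexposed by 2/3 stop → need 2/3 stop brighter.
ISO: 200 → 250 → 320.

ISO 320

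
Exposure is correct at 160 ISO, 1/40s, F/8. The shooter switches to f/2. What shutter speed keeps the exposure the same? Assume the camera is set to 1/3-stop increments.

1/640s

Aperture: f/8 → f/7.1 → f/6.3 → f/5.6 → f/5 → f/4.5 → f/4 → f/3.5 → f/3.2 → f/2.8 → f/2.5 → f/2.2 → f/2 — 4 stops opened up (brighter).
Need 4 stops darker from the shutter speed: 1/40 → 1/50 → 1/60 → 1/80 → 1/100 → 1/125 → 1/160 → 1/200 → 1/250 → 1/320 → 1/400 → 1/500 → 1/640.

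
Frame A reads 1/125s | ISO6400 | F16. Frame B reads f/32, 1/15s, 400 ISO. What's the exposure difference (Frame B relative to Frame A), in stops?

Aperture: f/16 → f/22 → f/32 — 2 stops smaller aperture (darker).
Shutter speed: 1/125 → 1/60 → 1/30 → 1/15 — 3 stops longer (brighter).
ISO: 6400 → 3200 → 1600 → 800 → 400 — 4 stops dropped (darker).
Net: −2 +3 −4 = −3 stops.

3 stops darker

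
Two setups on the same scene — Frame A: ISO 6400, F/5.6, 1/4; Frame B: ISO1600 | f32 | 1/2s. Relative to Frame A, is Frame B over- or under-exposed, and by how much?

Aperture: f/5.6 → f/8 → f/11 → f/16 → f/22 → f/32 — 5 stops smaller aperture (darker).
Shutter speed: 1/4 → 1/2 — 1 stop longer (brighter).
ISO: 6400 → 3200 → 1600 — 2 stops dropped (darker).
Net: −5 +1 −2 = −6 stops.

6 stops darker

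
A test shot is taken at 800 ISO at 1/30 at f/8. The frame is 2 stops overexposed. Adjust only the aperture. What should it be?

f/16

Overexposed by 2 stops → need 2 stops darker.
Aperture: f/8 → f/11 → f/16.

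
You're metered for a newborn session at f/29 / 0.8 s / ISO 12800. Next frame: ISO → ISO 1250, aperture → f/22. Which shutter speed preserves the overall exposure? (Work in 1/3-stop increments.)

ISO: 12800 → 10000 → 8000 → 6400 → 5000 → 4000 → 3200 → 2500 → 2000 → 1600 → 1250 — 3 1/3 stops lower (darker).
Aperture: f/29 → f/25 → f/22 — 2/3 stop opened up (brighter).
Net change so far: 2 2/3 stops darker. Offset with the shutter speed: 0.8 → 1 → 1.3 → 1.6 → 2 → 2.5 → 3.2 → 4 → 5.

5 s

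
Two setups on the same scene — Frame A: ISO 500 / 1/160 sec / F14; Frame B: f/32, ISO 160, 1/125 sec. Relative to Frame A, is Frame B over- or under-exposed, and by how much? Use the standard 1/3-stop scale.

3 2/3 stops darker

Aperture: f/14 → f/16 → f/18 → f/20 → f/22 → f/25 → f/29 → f/32 — 2 1/3 stops smaller aperture (darker).
Shutter speed: 1/160 → 1/125 — 1/3 stop slower (brighter).
ISO: 500 → 400 → 320 → 250 → 200 → 160 — 1 2/3 stops dropped (darker).
Net: −2 1/3 +1/3 −1 2/3 = −3 2/3 stops.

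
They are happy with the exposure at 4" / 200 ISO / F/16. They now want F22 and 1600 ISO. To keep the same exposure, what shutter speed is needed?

Aperture: f/16 → f/22 — 1 stop stopped down (darker).
ISO: 200 → 400 → 800 → 1600 — 3 stops raised (brighter).
Net change so far: 2 stops brighter. Offset with the shutter speed: 4 → 2 → 1.

1 s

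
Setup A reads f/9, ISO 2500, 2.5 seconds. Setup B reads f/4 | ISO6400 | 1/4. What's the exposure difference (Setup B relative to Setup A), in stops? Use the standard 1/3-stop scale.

Aperture: f/9 → f/8 → f/7.1 → f/6.3 → f/5.6 → f/5 → f/4.5 → f/4 — 2 1/3 stops wider (brighter).
Shutter speed: 2.5 → 2 → 1.6 → 1.3 → 1 → 0.8 → 0.6 → 0.5 → 0.4 → 0.3 → 1/4 — 3 1/3 stops faster (darker).
ISO: 2500 → 3200 → 4000 → 5000 → 6400 — 1 1/3 stops higher (brighter).
Net: +2 1/3 −3 1/3 +1 1/3 = +1/3 stops.

1/3 stop brighter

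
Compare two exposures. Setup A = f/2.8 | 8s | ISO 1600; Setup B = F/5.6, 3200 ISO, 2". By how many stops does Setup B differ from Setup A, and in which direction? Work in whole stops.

Aperture: f/2.8 → f/4 → f/5.6 — 2 stops narrower (darker).
Shutter speed: 8 → 4 → 2 — 2 stops faster (darker).
ISO: 1600 → 3200 — 1 stop raised (brighter).
Net: −2 −2 +1 = −3 stops.

3 stops darker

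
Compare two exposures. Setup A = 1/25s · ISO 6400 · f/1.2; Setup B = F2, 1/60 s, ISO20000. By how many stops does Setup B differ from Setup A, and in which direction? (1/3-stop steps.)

Aperture: f/1.2 → f/1.4 → f/1.6 → f/1.8 → f/2 — 1 1/3 stops stopped down (darker).
Shutter speed: 1/25 → 1/30 → 1/40 → 1/50 → 1/60 — 1 1/3 stops shorter (darker).
ISO: 6400 → 8000 → 10000 → 12800 → 16000 → 20000 — 1 2/3 stops higher (brighter).
Net: −1 1/3 −1 1/3 +1 2/3 = −1 stop.

1 stop darker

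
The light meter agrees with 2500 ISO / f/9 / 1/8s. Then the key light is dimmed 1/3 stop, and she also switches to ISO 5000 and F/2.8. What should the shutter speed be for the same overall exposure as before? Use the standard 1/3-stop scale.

1/125s

Scene light: 1/3 stop darker.
ISO: 2500 → 3200 → 4000 → 5000 — 1 stop higher (brighter).
Aperture: f/9 → f/8 → f/7.1 → f/6.3 → f/5.6 → f/5 → f/4.5 → f/4 → f/3.5 → f/3.2 → f/2.8 — 3 1/3 stops larger aperture (brighter).
Net so far: 4 stops brighter. Shutter speed: 1/8 → 1/10 → 1/13 → 1/15 → 1/20 → 1/25 → 1/30 → 1/40 → 1/50 → 1/60 → 1/80 → 1/100 → 1/125.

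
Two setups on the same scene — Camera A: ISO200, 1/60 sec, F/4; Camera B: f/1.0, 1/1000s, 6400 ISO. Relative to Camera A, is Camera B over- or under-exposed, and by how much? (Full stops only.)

5 stops brighter

Aperture: f/4 → f/2.8 → f/2 → f/1.4 → f/1.0 — 4 stops larger aperture (brighter).
Shutter speed: 1/60 → 1/125 → 1/250 → 1/500 → 1/1000 — 4 stops faster (darker).
ISO: 200 → 400 → 800 → 1600 → 3200 → 6400 — 5 stops raised (brighter).
Net: +4 −4 +5 = +5 stops.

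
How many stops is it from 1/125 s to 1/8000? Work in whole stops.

6 stops

1/125 → 1/250 → 1/500 → 1/1000 → 1/2000 → 1/4000 → 1/8000 — count the steps: 6 stops.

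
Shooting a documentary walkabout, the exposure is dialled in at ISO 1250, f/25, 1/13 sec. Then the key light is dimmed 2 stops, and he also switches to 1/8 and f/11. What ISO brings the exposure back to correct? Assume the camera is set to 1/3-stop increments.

ISO 640

Scene light: 2 stops darker.
Shutter speed: 1/13 → 1/10 → 1/8 — 2/3 stop slower (brighter).
Aperture: f/25 → f/22 → f/20 → f/18 → f/16 → f/14 → f/13 → f/11 — 2 1/3 stops larger aperture (brighter).
Net so far: 1 stop brighter. ISO: 1250 → 1000 → 800 → 640.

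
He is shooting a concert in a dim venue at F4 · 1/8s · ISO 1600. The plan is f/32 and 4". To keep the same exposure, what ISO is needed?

ISO 3200

Aperture: f/4 → f/5.6 → f/8 → f/11 → f/16 → f/22 → f/32 — 6 stops narrower (darker).
Shutter speed: 1/8 → 1/4 → 1/2 → 1 → 2 → 4 — 5 stops longer (brighter).
Net change so far: 1 stop darker. Offset with the ISO: 1600 → 3200.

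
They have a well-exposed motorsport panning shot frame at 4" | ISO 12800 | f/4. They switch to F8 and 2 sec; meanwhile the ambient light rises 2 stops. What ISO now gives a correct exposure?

ISO 25600

Scene light: 2 stops brighter.
Aperture: f/4 → f/5.6 → f/8 — 2 stops smaller aperture (darker).
Shutter speed: 4 → 2 — 1 stop faster (darker).
Net so far: 1 stop darker. ISO: 12800 → 25600.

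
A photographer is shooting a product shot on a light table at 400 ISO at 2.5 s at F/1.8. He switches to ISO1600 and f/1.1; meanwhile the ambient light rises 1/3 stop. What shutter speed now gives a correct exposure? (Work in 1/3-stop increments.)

1/5s

Scene light: 1/3 stop brighter.
ISO: 400 → 500 → 640 → 800 → 1000 → 1250 → 1600 — 2 stops higher (brighter).
Aperture: f/1.8 → f/1.6 → f/1.4 → f/1.2 → f/1.1 — 1 1/3 stops opened up (brighter).
Net so far: 3 2/3 stops brighter. Shutter speed: 2.5 → 2 → 1.6 → 1.3 → 1 → 0.8 → 0.6 → 0.5 → 0.4 → 0.3 → 1/4 → 1/5.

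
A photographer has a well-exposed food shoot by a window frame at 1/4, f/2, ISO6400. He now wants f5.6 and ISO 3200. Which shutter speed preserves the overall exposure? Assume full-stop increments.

4 s

Aperture: f/2 → f/2.8 → f/4 → f/5.6 — 3 stops smaller aperture (darker).
ISO: 6400 → 3200 — 1 stop lower (darker).
Net change so far: 4 stops darker. Offset with the shutter speed: 1/4 → 1/2 → 1 → 2 → 4.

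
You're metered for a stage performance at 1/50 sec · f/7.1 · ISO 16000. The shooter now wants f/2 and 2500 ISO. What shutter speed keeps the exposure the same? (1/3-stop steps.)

Aperture: f/7.1 → f/6.3 → f/5.6 → f/5 → f/4.5 → f/4 → f/3.5 → f/3.2 → f/2.8 → f/2.5 → f/2.2 → f/2 — 3 2/3 stops opened up (brighter).
ISO: 16000 → 12800 → 10000 → 8000 → 6400 → 5000 → 4000 → 3200 → 2500 — 2 2/3 stops lower (darker).
Net change so far: 1 stop brighter. Offset with the shutter speed: 1/50 → 1/60 → 1/80 → 1/100.

1/100s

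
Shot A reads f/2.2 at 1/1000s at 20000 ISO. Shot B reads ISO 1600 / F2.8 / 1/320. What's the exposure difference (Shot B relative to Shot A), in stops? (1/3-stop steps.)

2 2/3 stops darker

Aperture: f/2.2 → f/2.5 → f/2.8 — 2/3 stop narrower (darker).
Shutter speed: 1/1000 → 1/800 → 1/640 → 1/500 → 1/400 → 1/320 — 1 2/3 stops slower (brighter).
ISO: 20000 → 16000 → 12800 → 10000 → 8000 → 6400 → 5000 → 4000 → 3200 → 2500 → 2000 → 1600 — 3 2/3 stops dropped (darker).
Net: −2/3 +1 2/3 −3 2/3 = −2 2/3 stops.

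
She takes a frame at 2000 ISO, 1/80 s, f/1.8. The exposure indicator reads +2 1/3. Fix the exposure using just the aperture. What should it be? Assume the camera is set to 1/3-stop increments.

f/4

Overexposed by 2 1/3 stops → need 2 1/3 stops darker.
Aperture: f/1.8 → f/2 → f/2.2 → f/2.5 → f/2.8 → f/3.2 → f/3.5 → f/4.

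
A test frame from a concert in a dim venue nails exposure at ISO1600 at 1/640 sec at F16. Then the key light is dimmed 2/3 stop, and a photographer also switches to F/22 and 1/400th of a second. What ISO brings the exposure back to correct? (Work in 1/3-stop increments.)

Scene light: 2/3 stop darker.
Aperture: f/16 → f/18 → f/20 → f/22 — 1 stop smaller aperture (darker).
Shutter speed: 1/640 → 1/500 → 1/400 — 2/3 stop longer (brighter).
Net so far: 1 stop darker. ISO: 1600 → 2000 → 2500 → 3200.

ISO 3200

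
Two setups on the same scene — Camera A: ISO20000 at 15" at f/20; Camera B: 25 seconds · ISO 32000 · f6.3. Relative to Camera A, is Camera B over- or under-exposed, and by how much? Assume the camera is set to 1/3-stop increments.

4 2/3 stops brighter

Aperture: f/20 → f/18 → f/16 → f/14 → f/13 → f/11 → f/10 → f/9 → f/8 → f/7.1 → f/6.3 — 3 1/3 stops larger aperture (brighter).
Shutter speed: 15 → 20 → 25 — 2/3 stop longer (brighter).
ISO: 20000 → 25600 → 32000 — 2/3 stop raised (brighter).
Net: +3 1/3 +2/3 +2/3 = +4 2/3 stops.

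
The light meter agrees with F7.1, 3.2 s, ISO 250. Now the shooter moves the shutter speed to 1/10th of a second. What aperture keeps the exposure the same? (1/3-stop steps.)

f/1.2

Shutter speed: 3.2 → 2.5 → 2 → 1.6 → 1.3 → 1 → 0.8 → 0.6 → 0.5 → 0.4 → 0.3 → 1/4 → 1/5 → 1/6 → 1/8 → 1/10 — 5 stops faster (darker).
Need 5 stops brighter from the aperture: f/7.1 → f/6.3 → f/5.6 → f/5 → f/4.5 → f/4 → f/3.5 → f/3.2 → f/2.8 → f/2.5 → f/2.2 → f/2 → f/1.8 → f/1.6 → f/1.4 → f/1.2.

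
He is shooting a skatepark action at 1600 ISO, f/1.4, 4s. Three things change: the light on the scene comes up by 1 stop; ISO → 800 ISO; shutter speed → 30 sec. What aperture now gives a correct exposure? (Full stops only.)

f/4

Scene light: 1 stop brighter.
ISO: 1600 → 800 — 1 stop dropped (darker).
Shutter speed: 4 → 8 → 15 → 30 — 3 stops longer (brighter).
Net so far: 3 stops brighter. Aperture: f/1.4 → f/2 → f/2.8 → f/4.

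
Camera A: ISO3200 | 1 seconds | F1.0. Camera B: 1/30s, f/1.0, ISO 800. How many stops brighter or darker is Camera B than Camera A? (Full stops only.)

Aperture: unchanged.
Shutter speed: 1 → 1/2 → 1/4 → 1/8 → 1/15 → 1/30 — 5 stops faster (darker).
ISO: 3200 → 1600 → 800 — 2 stops lower (darker).
Net: −5 −2 = −7 stops.

7 stops darker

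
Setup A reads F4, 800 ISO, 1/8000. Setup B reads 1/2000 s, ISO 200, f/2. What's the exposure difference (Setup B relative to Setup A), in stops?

Aperture: f/4 → f/2.8 → f/2 — 2 stops opened up (brighter).
Shutter speed: 1/8000 → 1/4000 → 1/2000 — 2 stops longer (brighter).
ISO: 800 → 400 → 200 — 2 stops lower (darker).
Net: +2 +2 −2 = +2 stops.

2 stops brighter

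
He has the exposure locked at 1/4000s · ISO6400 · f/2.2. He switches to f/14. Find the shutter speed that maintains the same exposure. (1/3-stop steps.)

Aperture: f/2.2 → f/2.5 → f/2.8 → f/3.2 → f/3.5 → f/4 → f/4.5 → f/5 → f/5.6 → f/6.3 → f/7.1 → f/8 → f/9 → f/10 → f/11 → f/13 → f/14 — 5 1/3 stops stopped down (darker).
Need 5 1/3 stops brighter from the shutter speed: 1/4000 → 1/3200 → 1/2500 → 1/2000 → 1/1600 → 1/1250 → 1/1000 → 1/800 → 1/640 → 1/500 → 1/400 → 1/320 → 1/250 → 1/200 → 1/160 → 1/125 → 1/100.

1/100s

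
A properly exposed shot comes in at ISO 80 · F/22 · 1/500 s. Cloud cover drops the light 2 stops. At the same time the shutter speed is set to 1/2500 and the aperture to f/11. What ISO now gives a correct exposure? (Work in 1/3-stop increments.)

Scene light: 2 stops darker.
Shutter speed: 1/500 → 1/640 → 1/800 → 1/1000 → 1/1250 → 1/1600 → 1/2000 → 1/2500 — 2 1/3 stops faster (darker).
Aperture: f/22 → f/20 → f/18 → f/16 → f/14 → f/13 → f/11 — 2 stops opened up (brighter).
Net so far: 2 1/3 stops darker. ISO: 80 → 100 → 125 → 160 → 200 → 250 → 320 → 400.

ISO 400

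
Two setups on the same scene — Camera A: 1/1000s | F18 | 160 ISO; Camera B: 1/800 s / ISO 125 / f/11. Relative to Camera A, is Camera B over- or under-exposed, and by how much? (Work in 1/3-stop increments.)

1 1/3 stops brighter

Aperture: f/18 → f/16 → f/14 → f/13 → f/11 — 1 1/3 stops wider (brighter).
Shutter speed: 1/1000 → 1/800 — 1/3 stop slower (brighter).
ISO: 160 → 125 — 1/3 stop lower (darker).
Net: +1 1/3 +1/3 −1/3 = +1 1/3 stops.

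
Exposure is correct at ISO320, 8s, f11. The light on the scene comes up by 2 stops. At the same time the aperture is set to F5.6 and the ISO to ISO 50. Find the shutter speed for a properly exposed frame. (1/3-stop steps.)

3.2 s

Scene light: 2 stops brighter.
Aperture: f/11 → f/10 → f/9 → f/8 → f/7.1 → f/6.3 → f/5.6 — 2 stops opened up (brighter).
ISO: 320 → 250 → 200 → 160 → 125 → 100 → 80 → 64 → 50 — 2 2/3 stops dropped (darker).
Net so far: 1 1/3 stops brighter. Shutter speed: 8 → 6 → 5 → 4 → 3.2.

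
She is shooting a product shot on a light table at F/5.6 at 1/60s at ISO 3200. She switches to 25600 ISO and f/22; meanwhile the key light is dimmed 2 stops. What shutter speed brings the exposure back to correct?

Scene light: 2 stops darker.
ISO: 3200 → 6400 → 12800 → 25600 — 3 stops raised (brighter).
Aperture: f/5.6 → f/8 → f/11 → f/16 → f/22 — 4 stops narrower (darker).
Net so far: 3 stops darker. Shutter speed: 1/60 → 1/30 → 1/15 → 1/8.

1/8s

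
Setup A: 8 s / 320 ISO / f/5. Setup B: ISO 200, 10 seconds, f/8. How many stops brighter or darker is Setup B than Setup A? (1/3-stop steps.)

Aperture: f/5 → f/5.6 → f/6.3 → f/7.1 → f/8 — 1 1/3 stops narrower (darker).
Shutter speed: 8 → 10 — 1/3 stop longer (brighter).
ISO: 320 → 250 → 200 — 2/3 stop dropped (darker).
Net: −1 1/3 +1/3 −2/3 = −1 2/3 stops.

1 2/3 stops darker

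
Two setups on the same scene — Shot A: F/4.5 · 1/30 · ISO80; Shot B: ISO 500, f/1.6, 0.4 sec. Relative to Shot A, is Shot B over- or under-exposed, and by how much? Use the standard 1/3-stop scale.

Aperture: f/4.5 → f/4 → f/3.5 → f/3.2 → f/2.8 → f/2.5 → f/2.2 → f/2 → f/1.8 → f/1.6 — 3 stops wider (brighter).
Shutter speed: 1/30 → 1/25 → 1/20 → 1/15 → 1/13 → 1/10 → 1/8 → 1/6 → 1/5 → 1/4 → 0.3 → 0.4 — 3 2/3 stops slower (brighter).
ISO: 80 → 100 → 125 → 160 → 200 → 250 → 320 → 400 → 500 — 2 2/3 stops raised (brighter).
Net: +3 +3 2/3 +2 2/3 = +9 1/3 stops.

9 1/3 stops brighter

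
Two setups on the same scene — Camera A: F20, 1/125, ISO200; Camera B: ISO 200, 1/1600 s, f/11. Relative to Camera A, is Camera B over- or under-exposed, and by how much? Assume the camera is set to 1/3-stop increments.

Aperture: f/20 → f/18 → f/16 → f/14 → f/13 → f/11 — 1 2/3 stops wider (brighter).
Shutter speed: 1/125 → 1/160 → 1/200 → 1/250 → 1/320 → 1/400 → 1/500 → 1/640 → 1/800 → 1/1000 → 1/1250 → 1/1600 — 3 2/3 stops faster (darker).
ISO: unchanged.
Net: +1 2/3 −3 2/3 = −2 stops.

2 stops darker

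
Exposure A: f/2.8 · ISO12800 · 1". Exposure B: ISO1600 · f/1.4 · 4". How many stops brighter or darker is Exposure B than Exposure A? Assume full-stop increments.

1 stop brighter

Aperture: f/2.8 → f/2 → f/1.4 — 2 stops opened up (brighter).
Shutter speed: 1 → 2 → 4 — 2 stops slower (brighter).
ISO: 12800 → 6400 → 3200 → 1600 — 3 stops lower (darker).
Net: +2 +2 −3 = +1 stop.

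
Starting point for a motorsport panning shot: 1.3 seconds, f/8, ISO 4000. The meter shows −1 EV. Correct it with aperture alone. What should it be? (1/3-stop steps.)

f/5.6

Underexposed by 1 stop → need 1 stop brighter.
Aperture: f/8 → f/7.1 → f/6.3 → f/5.6.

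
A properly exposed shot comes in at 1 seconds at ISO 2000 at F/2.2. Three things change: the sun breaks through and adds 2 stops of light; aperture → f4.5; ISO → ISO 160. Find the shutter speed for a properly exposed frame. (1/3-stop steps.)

13 s

Scene light: 2 stops brighter.
Aperture: f/2.2 → f/2.5 → f/2.8 → f/3.2 → f/3.5 → f/4 → f/4.5 — 2 stops stopped down (darker).
ISO: 2000 → 1600 → 1250 → 1000 → 800 → 640 → 500 → 400 → 320 → 250 → 200 → 160 — 3 2/3 stops dropped (darker).
Net so far: 3 2/3 stops darker. Shutter speed: 1 → 1.3 → 1.6 → 2 → 2.5 → 3.2 → 4 → 5 → 6 → 8 → 10 → 13.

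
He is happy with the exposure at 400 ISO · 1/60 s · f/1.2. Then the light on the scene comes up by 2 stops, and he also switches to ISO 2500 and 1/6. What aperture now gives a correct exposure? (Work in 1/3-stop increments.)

f/20

Scene light: 2 stops brighter.
ISO: 400 → 500 → 640 → 800 → 1000 → 1250 → 1600 → 2000 → 2500 — 2 2/3 stops higher (brighter).
Shutter speed: 1/60 → 1/50 → 1/40 → 1/30 → 1/25 → 1/20 → 1/15 → 1/13 → 1/10 → 1/8 → 1/6 — 3 1/3 stops longer (brighter).
Net so far: 8 stops brighter. Aperture: f/1.2 → f/1.4 → f/1.6 → f/1.8 → f/2 → f/2.2 → f/2.5 → f/2.8 → f/3.2 → f/3.5 → f/4 → f/4.5 → f/5 → f/5.6 → f/6.3 → f/7.1 → f/8 → f/9 → f/10 → f/11 → f/13 → f/14 → f/16 → f/18 → f/20.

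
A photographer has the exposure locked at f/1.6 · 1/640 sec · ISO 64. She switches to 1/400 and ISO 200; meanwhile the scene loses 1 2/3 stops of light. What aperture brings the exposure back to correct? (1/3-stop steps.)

f/2

Scene light: 1 2/3 stops darker.
Shutter speed: 1/640 → 1/500 → 1/400 — 2/3 stop longer (brighter).
ISO: 64 → 80 → 100 → 125 → 160 → 200 — 1 2/3 stops higher (brighter).
Net so far: 2/3 stop brighter. Aperture: f/1.6 → f/1.8 → f/2.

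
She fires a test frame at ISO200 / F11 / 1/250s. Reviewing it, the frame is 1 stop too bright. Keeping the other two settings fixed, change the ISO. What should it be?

ISO 100

Overexposed by 1 stop → need 1 stop darker.
ISO: 200 → 100.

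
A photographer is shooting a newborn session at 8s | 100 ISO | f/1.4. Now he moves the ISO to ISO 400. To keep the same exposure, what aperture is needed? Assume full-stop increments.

f/2.8

ISO: 100 → 200 → 400 — 2 stops raised (brighter).
Need 2 stops darker from the aperture: f/1.4 → f/2 → f/2.8.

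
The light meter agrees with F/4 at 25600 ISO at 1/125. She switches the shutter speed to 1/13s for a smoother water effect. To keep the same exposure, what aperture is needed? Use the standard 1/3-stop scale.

f/13

Shutter speed: 1/125 → 1/100 → 1/80 → 1/60 → 1/50 → 1/40 → 1/30 → 1/25 → 1/20 → 1/15 → 1/13 — 3 1/3 stops slower (brighter).
Need 3 1/3 stops darker from the aperture: f/4 → f/4.5 → f/5 → f/5.6 → f/6.3 → f/7.1 → f/8 → f/9 → f/10 → f/11 → f/13.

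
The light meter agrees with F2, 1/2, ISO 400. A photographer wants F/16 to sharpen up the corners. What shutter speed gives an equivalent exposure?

Aperture: f/2 → f/2.8 → f/4 → f/5.6 → f/8 → f/11 → f/16 — 6 stops stopped down (darker).
Need 6 stops brighter from the shutter speed: 1/2 → 1 → 2 → 4 → 8 → 15 → 30.

30 s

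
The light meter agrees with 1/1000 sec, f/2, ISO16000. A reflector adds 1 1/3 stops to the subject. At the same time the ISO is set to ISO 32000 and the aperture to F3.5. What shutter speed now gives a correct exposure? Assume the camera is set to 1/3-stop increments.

Scene light: 1 1/3 stops brighter.
ISO: 16000 → 20000 → 25600 → 32000 — 1 stop higher (brighter).
Aperture: f/2 → f/2.2 → f/2.5 → f/2.8 → f/3.2 → f/3.5 — 1 2/3 stops narrower (darker).
Net so far: 2/3 stop brighter. Shutter speed: 1/1000 → 1/1250 → 1/1600.

1/1600s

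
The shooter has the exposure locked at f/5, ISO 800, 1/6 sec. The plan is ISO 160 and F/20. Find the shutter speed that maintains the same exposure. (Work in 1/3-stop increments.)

13 s

ISO: 800 → 640 → 500 → 400 → 320 → 250 → 200 → 160 — 2 1/3 stops dropped (darker).
Aperture: f/5 → f/5.6 → f/6.3 → f/7.1 → f/8 → f/9 → f/10 → f/11 → f/13 → f/14 → f/16 → f/18 → f/20 — 4 stops smaller aperture (darker).
Net change so far: 6 1/3 stops darker. Offset with the shutter speed: 1/6 → 1/5 → 1/4 → 0.3 → 0.4 → 0.5 → 0.6 → 0.8 → 1 → 1.3 → 1.6 → 2 → 2.5 → 3.2 → 4 → 5 → 6 → 8 → 10 → 13.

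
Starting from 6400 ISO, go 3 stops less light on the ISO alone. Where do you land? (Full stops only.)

ISO: 6400 → 3200 → 1600 → 800 — 3 stops lower (darker).

ISO 800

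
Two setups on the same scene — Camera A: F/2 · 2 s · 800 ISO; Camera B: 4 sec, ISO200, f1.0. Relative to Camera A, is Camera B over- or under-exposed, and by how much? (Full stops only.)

1 stop brighter

Aperture: f/2 → f/1.4 → f/1.0 — 2 stops larger aperture (brighter).
Shutter speed: 2 → 4 — 1 stop longer (brighter).
ISO: 800 → 400 → 200 — 2 stops lower (darker).
Net: +2 +1 −2 = +1 stop.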